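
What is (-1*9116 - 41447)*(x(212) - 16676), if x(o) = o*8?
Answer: 757433740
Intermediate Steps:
x(o) = 8*o
(-1*9116 - 41447)*(x(212) - 16676) = (-1*9116 - 41447)*(8*212 - 16676) = (-9116 - 41447)*(1696 - 16676) = -50563*(-14980) = 757433740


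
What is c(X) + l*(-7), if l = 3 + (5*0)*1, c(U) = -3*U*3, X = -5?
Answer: 24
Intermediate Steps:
c(U) = -9*U
l = 3 (l = 3 + 0*1 = 3 + 0 = 3)
c(X) + l*(-7) = -9*(-5) + 3*(-7) = 45 - 21 = 24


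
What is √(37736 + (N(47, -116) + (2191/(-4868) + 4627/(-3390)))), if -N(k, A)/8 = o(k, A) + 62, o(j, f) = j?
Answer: √627424722836487255/4125630 ≈ 192.00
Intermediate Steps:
N(k, A) = -496 - 8*k (N(k, A) = -8*(k + 62) = -8*(62 + k) = -496 - 8*k)
√(37736 + (N(47, -116) + (2191/(-4868) + 4627/(-3390)))) = √(37736 + ((-496 - 8*47) + (2191/(-4868) + 4627/(-3390)))) = √(37736 + ((-496 - 376) + (2191*(-1/4868) + 4627*(-1/3390)))) = √(37736 + (-872 + (-2191/4868 - 4627/3390))) = √(37736 + (-872 - 14975863/8251260)) = √(37736 - 7210074583/8251260) = √(304159472777/8251260) = √627424722836487255/4125630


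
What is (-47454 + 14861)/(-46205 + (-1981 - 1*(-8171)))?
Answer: 32593/40015 ≈ 0.81452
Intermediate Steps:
(-47454 + 14861)/(-46205 + (-1981 - 1*(-8171))) = -32593/(-46205 + (-1981 + 8171)) = -32593/(-46205 + 6190) = -32593/(-40015) = -32593*(-1/40015) = 32593/40015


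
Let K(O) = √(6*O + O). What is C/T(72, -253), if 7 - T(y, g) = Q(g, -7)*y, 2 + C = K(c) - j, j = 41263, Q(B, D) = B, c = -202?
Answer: -41265/18223 + I*√1414/18223 ≈ -2.2644 + 0.0020635*I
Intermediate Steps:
K(O) = √7*√O (K(O) = √(7*O) = √7*√O)
C = -41265 + I*√1414 (C = -2 + (√7*√(-202) - 1*41263) = -2 + (√7*(I*√202) - 41263) = -2 + (I*√1414 - 41263) = -2 + (-41263 + I*√1414) = -41265 + I*√1414 ≈ -41265.0 + 37.603*I)
T(y, g) = 7 - g*y
C/T(72, -253) = (-41265 + I*√1414)/(7 - 1*(-253)*72) = (-41265 + I*√1414)/(7 + 18216) = (-41265 + I*√1414)/18223 = (-41265 + I*√1414)*(1/18223) = -41265/18223 + I*√1414/18223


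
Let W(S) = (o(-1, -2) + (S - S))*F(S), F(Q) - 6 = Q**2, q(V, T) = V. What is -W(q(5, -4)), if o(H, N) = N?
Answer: 62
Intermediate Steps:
F(Q) = 6 + Q**2
W(S) = -12 - 2*S**2 (W(S) = (-2 + (S - S))*(6 + S**2) = (-2 + 0)*(6 + S**2) = -2*(6 + S**2) = -12 - 2*S**2)
-W(q(5, -4)) = -(-12 - 2*5**2) = -(-12 - 2*25) = -(-12 - 50) = -1*(-62) = 62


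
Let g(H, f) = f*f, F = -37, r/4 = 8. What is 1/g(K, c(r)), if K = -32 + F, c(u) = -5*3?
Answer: 1/225 ≈ 0.0044444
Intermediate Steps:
r = 32 (r = 4*8 = 32)
c(u) = -15
K = -69 (K = -32 - 37 = -69)
g(H, f) = f²
1/g(K, c(r)) = 1/((-15)²) = 1/225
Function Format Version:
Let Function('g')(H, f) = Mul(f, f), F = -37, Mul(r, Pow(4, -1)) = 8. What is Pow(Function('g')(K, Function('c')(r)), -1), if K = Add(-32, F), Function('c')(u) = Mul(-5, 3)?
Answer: Rational(1, 225) ≈ 0.0044444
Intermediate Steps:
r = 32 (r = Mul(4, 8) = 32)
Function('c')(u) = -15
K = -69 (K = Add(-32, -37) = -69)
Function('g')(H, f) = Pow(f, 2)
Pow(Function('g')(K, Function('c')(r)), -1) = Pow(Pow(-15, 2), -1) = Pow(225, -1) = Rational(1, 225)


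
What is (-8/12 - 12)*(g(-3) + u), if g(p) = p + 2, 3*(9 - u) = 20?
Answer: -152/9 ≈ -16.889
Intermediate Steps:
u = 7/3 (u = 9 - 1/3*20 = 9 - 20/3 = 7/3 ≈ 2.3333)
g(p) = 2 + p
(-8/12 - 12)*(g(-3) + u) = (-8/12 - 12)*((2 - 3) + 7/3) = (-8*1/12 - 12)*(-1 + 7/3) = (-2/3 - 12)*(4/3) = -38/3*4/3 = -152/9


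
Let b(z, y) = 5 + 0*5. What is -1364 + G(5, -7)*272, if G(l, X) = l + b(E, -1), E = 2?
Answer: 1356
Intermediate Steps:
b(z, y) = 5 (b(z, y) = 5 + 0 = 5)
G(l, X) = 5 + l (G(l, X) = l + 5 = 5 + l)
-1364 + G(5, -7)*272 = -1364 + (5 + 5)*272 = -1364 + 10*272 = -1364 + 2720 = 1356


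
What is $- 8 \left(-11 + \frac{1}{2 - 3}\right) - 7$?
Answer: $89$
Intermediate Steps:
$- 8 \left(-11 + \frac{1}{2 - 3}\right) - 7 = - 8 \left(-11 + \frac{1}{-1}\right) - 7 = - 8 \left(-11 - 1\right) - 7 = \left(-8\right) \left(-12\right) - 7 = 96 - 7 = 89$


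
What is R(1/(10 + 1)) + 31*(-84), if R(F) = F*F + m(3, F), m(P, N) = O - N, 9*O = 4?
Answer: -2835362/1089 ≈ -2603.6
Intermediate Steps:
O = 4/9 (O = (1/9)*4 = 4/9 ≈ 0.44444)
m(P, N) = 4/9 - N
R(F) = 4/9 + F**2 - F (R(F) = F*F + (4/9 - F) = F**2 + (4/9 - F) = 4/9 + F**2 - F)
R(1/(10 + 1)) + 31*(-84) = (4/9 + (1/(10 + 1))**2 - 1/(10 + 1)) + 31*(-84) = (4/9 + (1/11)**2 - 1/11) - 2604 = (4/9 + (1/11)**2 - 1*1/11) - 2604 = (4/9 + 1/121 - 1/11) - 2604 = 394/1089 - 2604 = -2835362/1089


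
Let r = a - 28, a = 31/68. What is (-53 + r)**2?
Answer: 29997529/4624 ≈ 6487.4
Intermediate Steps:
a = 31/68 (a = 31*(1/68) = 31/68 ≈ 0.45588)
r = -1873/68 (r = 31/68 - 28 = -1873/68 ≈ -27.544)
(-53 + r)**2 = (-53 - 1873/68)**2 = (-5477/68)**2 = 29997529/4624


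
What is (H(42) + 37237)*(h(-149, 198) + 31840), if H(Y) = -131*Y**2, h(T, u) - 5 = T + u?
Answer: -6182556218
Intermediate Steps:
h(T, u) = 5 + T + u (h(T, u) = 5 + (T + u) = 5 + T + u)
(H(42) + 37237)*(h(-149, 198) + 31840) = (-131*42**2 + 37237)*((5 - 149 + 198) + 31840) = (-131*1764 + 37237)*(54 + 31840) = (-231084 + 37237)*31894 = -193847*31894 = -6182556218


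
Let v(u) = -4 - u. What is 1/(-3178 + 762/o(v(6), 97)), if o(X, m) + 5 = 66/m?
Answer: -419/1405496 ≈ -0.00029812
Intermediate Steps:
o(X, m) = -5 + 66/m
1/(-3178 + 762/o(v(6), 97)) = 1/(-3178 + 762/(-5 + 66/97)) = 1/(-3178 + 762/(-419/97)) = 1/(-3178 + 762*(-97/419)) = 1/(-3178 - 73914/419) = 1/(-1405496/419) = -419/1405496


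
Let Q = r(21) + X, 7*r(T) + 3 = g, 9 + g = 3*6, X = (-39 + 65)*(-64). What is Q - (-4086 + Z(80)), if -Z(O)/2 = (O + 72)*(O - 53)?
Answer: 74416/7 ≈ 10631.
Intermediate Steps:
X = -1664 (X = 26*(-64) = -1664)
g = 9 (g = -9 + 3*6 = -9 + 18 = 9)
r(T) = 6/7 (r(T) = -3/7 + (⅐)*9 = -3/7 + 9/7 = 6/7)
Z(O) = -2*(-53 + O)*(72 + O) (Z(O) = -2*(O + 72)*(O - 53) = -2*(72 + O)*(-53 + O) = -2*(-53 + O)*(72 + O))
Q = -11642/7 (Q = 6/7 - 1664 = -11642/7 ≈ -1663.1)
Q - (-4086 + Z(80)) = -11642/7 - (-4086 + (7632 - 38*80 - 2*80²)) = -11642/7 - (-4086 + (7632 - 3040 - 2*6400)) = -11642/7 - (-4086 + (7632 - 3040 - 12800)) = -11642/7 - (-4086 - 8208) = -11642/7 - 1*(-12294) = -11642/7 + 12294 = 74416/7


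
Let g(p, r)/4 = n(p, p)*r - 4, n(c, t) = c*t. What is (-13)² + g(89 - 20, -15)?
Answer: -285507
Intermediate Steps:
g(p, r) = -16 + 4*r*p² (g(p, r) = 4*((p*p)*r - 4) = 4*(p²*r - 4) = 4*(r*p² - 4) = 4*(-4 + r*p²) = -16 + 4*r*p²)
(-13)² + g(89 - 20, -15) = (-13)² + (-16 + 4*(-15)*(89 - 20)²) = 169 + (-16 + 4*(-15)*69²) = 169 + (-16 + 4*(-15)*4761) = 169 + (-16 - 285660) = 169 - 285676 = -285507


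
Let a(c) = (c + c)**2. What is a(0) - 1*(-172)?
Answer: 172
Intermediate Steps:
a(c) = 4*c**2 (a(c) = (2*c)**2 = 4*c**2)
a(0) - 1*(-172) = 4*0**2 - 1*(-172) = 4*0 + 172 = 0 + 172 = 172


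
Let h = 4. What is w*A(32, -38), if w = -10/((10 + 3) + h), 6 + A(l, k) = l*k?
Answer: 12220/17 ≈ 718.82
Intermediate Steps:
A(l, k) = -6 + k*l (A(l, k) = -6 + l*k = -6 + k*l)
w = -10/17 (w = -10/((10 + 3) + 4) = -10/(13 + 4) = -10/17 ≈ -0.58823)
w*A(32, -38) = -10*(-6 - 38*32)/17 = -10*(-6 - 1216)/17 = -10/17*(-1222) = 12220/17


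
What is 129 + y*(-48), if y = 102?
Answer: -4767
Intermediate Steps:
129 + y*(-48) = 129 + 102*(-48) = 129 - 4896 = -4767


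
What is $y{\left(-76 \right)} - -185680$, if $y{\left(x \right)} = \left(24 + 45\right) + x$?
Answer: $185673$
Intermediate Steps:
$y{\left(x \right)} = 69 + x$
$y{\left(-76 \right)} - -185680 = \left(69 - 76\right) - -185680 = -7 + 185680 = 185673$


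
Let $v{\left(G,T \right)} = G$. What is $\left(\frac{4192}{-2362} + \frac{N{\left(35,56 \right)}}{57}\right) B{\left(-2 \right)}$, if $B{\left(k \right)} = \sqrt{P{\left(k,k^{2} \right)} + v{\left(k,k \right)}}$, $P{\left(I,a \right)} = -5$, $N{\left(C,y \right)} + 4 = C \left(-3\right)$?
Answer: $- \frac{248201 i \sqrt{7}}{67317} \approx - 9.755 i$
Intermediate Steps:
$N{\left(C,y \right)} = -4 - 3 C$ ($N{\left(C,y \right)} = -4 + C \left(-3\right) = -4 - 3 C$)
$B{\left(k \right)} = \sqrt{-5 + k}$
$\left(\frac{4192}{-2362} + \frac{N{\left(35,56 \right)}}{57}\right) B{\left(-2 \right)} = \left(\frac{4192}{-2362} + \frac{-4 - 105}{57}\right) \sqrt{-5 - 2} = \left(4192 \left(- \frac{1}{2362}\right) + \left(-4 - 105\right) \frac{1}{57}\right) \sqrt{-7} = \left(- \frac{2096}{1181} - \frac{109}{57}\right) i \sqrt{7} = - \frac{248201 i \sqrt{7}}{67317}$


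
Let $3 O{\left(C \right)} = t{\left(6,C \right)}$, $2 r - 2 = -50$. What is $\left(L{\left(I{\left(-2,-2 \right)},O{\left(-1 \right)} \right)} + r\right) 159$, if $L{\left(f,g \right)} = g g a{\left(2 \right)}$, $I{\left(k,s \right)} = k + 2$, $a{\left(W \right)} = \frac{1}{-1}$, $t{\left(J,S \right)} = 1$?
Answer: $- \frac{11501}{3} \approx -3833.7$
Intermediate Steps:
$a{\left(W \right)} = -1$
$I{\left(k,s \right)} = 2 + k$
$r = -24$ ($r = 1 + \frac{1}{2} \left(-50\right) = 1 - 25 = -24$)
$O{\left(C \right)} = \frac{1}{3}$ ($O{\left(C \right)} = \frac{1}{3} \cdot 1 = \frac{1}{3}$)
$L{\left(f,g \right)} = - g^{2}$ ($L{\left(f,g \right)} = g g \left(-1\right) = g^{2} \left(-1\right) = - g^{2}$)
$\left(L{\left(I{\left(-2,-2 \right)},O{\left(-1 \right)} \right)} + r\right) 159 = \left(- \frac{1}{9} - 24\right) 159 = \left(- \frac{217}{9}\right) 159 = - \frac{11501}{3}$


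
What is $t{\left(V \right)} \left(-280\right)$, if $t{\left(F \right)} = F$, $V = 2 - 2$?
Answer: $0$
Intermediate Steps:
$V = 0$ ($V = 2 - 2 = 0$)
$t{\left(V \right)} \left(-280\right) = 0 \left(-280\right) = 0$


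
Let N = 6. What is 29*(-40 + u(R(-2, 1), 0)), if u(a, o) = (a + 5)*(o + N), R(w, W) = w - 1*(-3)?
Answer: -116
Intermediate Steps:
R(w, W) = 3 + w (R(w, W) = w + 3 = 3 + w)
u(a, o) = (5 + a)*(6 + o) (u(a, o) = (a + 5)*(o + 6) = (5 + a)*(6 + o))
29*(-40 + u(R(-2, 1), 0)) = 29*(-40 + (30 + 5*0 + 6*(3 - 2) + (3 - 2)*0)) = 29*(-40 + (30 + 0 + 6*1 + 1*0)) = 29*(-40 + (30 + 0 + 6 + 0)) = 29*(-40 + 36) = 29*(-4) = -116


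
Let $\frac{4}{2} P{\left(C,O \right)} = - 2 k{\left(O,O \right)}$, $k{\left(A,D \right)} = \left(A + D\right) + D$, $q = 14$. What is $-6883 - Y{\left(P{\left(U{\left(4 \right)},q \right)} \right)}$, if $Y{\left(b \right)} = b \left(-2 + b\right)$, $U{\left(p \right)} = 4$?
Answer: $-8731$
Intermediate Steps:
$k{\left(A,D \right)} = A + 2 D$
$P{\left(C,O \right)} = - 3 O$ ($P{\left(C,O \right)} = \frac{\left(-2\right) \left(O + 2 O\right)}{2} = \frac{\left(-2\right) 3 O}{2} = \frac{\left(-6\right) O}{2} = - 3 O$)
$-6883 - Y{\left(P{\left(U{\left(4 \right)},q \right)} \right)} = -6883 - \left(-3\right) 14 \left(-2 - 42\right) = -6883 - - 42 \left(-2 - 42\right) = -6883 - \left(-42\right) \left(-44\right) = -6883 - 1848 = -8731$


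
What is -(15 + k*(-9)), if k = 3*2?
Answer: 39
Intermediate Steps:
k = 6
-(15 + k*(-9)) = -(15 + 6*(-9)) = -(15 - 54) = -1*(-39) = 39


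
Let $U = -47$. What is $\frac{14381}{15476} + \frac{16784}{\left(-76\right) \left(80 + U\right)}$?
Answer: $- \frac{766033}{132924} \approx -5.7629$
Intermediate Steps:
$\frac{14381}{15476} + \frac{16784}{\left(-76\right) \left(80 + U\right)} = \frac{14381}{15476} + \frac{16784}{\left(-76\right) \left(80 - 47\right)} = 14381 \cdot \frac{1}{15476} + \frac{16784}{\left(-76\right) 33} = \frac{197}{212} + \frac{16784}{-2508} = \frac{197}{212} + 16784 \left(- \frac{1}{2508}\right) = \frac{197}{212} - \frac{4196}{627} = - \frac{766033}{132924}$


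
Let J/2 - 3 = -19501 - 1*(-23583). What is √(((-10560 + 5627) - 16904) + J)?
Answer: I*√13667 ≈ 116.91*I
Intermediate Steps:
J = 8170 (J = 6 + 2*(-19501 - 1*(-23583)) = 6 + 2*(-19501 + 23583) = 6 + 2*4082 = 6 + 8164 = 8170)
√(((-10560 + 5627) - 16904) + J) = √(((-10560 + 5627) - 16904) + 8170) = √((-4933 - 16904) + 8170) = √(-21837 + 8170) = √(-13667) = I*√13667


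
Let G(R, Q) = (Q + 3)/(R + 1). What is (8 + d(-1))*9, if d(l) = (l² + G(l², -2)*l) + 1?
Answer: 171/2 ≈ 85.500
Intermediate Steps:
G(R, Q) = (3 + Q)/(1 + R)
d(l) = 1 + l² + l/(1 + l²) (d(l) = (l² + ((3 - 2)/(1 + l²))*l) + 1 = (l² + (1/(1 + l²))*l) + 1 = (l² + l/(1 + l²)) + 1 = 1 + l² + l/(1 + l²))
(8 + d(-1))*9 = (8 + (1 + (-1)² - 1/(1 + (-1)²)))*9 = (8 + (1 + 1 - 1/(1 + 1)))*9 = (8 + (1 + 1 - 1/2))*9 = (8 + (1 + 1 - 1*½))*9 = (8 + (1 + 1 - ½))*9 = (8 + 3/2)*9 = (19/2)*9 = 171/2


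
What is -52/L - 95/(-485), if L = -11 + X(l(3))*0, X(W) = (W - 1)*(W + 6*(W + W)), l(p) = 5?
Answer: 5253/1067 ≈ 4.9231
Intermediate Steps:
X(W) = 13*W*(-1 + W) (X(W) = (-1 + W)*(W + 6*(2*W)) = (-1 + W)*(W + 12*W) = (-1 + W)*(13*W) = 13*W*(-1 + W))
L = -11 (L = -11 + (13*5*(-1 + 5))*0 = -11 + (13*5*4)*0 = -11 + 260*0 = -11 + 0 = -11)
-52/L - 95/(-485) = -52/(-11) - 95/(-485) = -52*(-1/11) - 95*(-1/485) = 52/11 + 19/97 = 5253/1067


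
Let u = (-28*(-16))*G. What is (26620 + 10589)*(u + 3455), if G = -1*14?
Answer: -104817753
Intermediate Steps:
G = -14
u = -6272 (u = -28*(-16)*(-14) = 448*(-14) = -6272)
(26620 + 10589)*(u + 3455) = (26620 + 10589)*(-6272 + 3455) = 37209*(-2817) = -104817753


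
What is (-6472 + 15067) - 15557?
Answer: -6962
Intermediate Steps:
(-6472 + 15067) - 15557 = 8595 - 15557 = -6962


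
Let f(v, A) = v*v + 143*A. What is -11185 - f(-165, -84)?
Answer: -26398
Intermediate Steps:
f(v, A) = v² + 143*A
-11185 - f(-165, -84) = -11185 - ((-165)² + 143*(-84)) = -11185 - (27225 - 12012) = -11185 - 1*15213 = -11185 - 15213 = -26398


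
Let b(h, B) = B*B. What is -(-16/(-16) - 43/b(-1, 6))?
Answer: 7/36 ≈ 0.19444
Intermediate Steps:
b(h, B) = B**2
-(-16/(-16) - 43/b(-1, 6)) = -(-16/(-16) - 43/(6**2)) = -(-16*(-1/16) - 43/36) = -(1 - 43*1/36) = -(1 - 43/36) = -1*(-7/36) = 7/36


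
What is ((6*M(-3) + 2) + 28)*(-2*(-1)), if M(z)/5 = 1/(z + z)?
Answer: 50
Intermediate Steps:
M(z) = 5/(2*z) (M(z) = 5/(z + z) = 5/((2*z)) = 5*(1/(2*z)) = 5/(2*z))
((6*M(-3) + 2) + 28)*(-2*(-1)) = ((6*((5/2)/(-3)) + 2) + 28)*(-2*(-1)) = ((6*((5/2)*(-⅓)) + 2) + 28)*2 = ((6*(-⅚) + 2) + 28)*2 = ((-5 + 2) + 28)*2 = (-3 + 28)*2 = 25*2 = 50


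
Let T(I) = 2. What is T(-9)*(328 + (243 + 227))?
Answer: 1596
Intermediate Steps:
T(-9)*(328 + (243 + 227)) = 2*(328 + (243 + 227)) = 2*(328 + 470) = 2*798 = 1596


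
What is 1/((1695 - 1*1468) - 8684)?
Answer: -1/8457 ≈ -0.00011825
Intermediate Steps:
1/((1695 - 1*1468) - 8684) = 1/((1695 - 1468) - 8684) = 1/(227 - 8684) = 1/(-8457) = -1/8457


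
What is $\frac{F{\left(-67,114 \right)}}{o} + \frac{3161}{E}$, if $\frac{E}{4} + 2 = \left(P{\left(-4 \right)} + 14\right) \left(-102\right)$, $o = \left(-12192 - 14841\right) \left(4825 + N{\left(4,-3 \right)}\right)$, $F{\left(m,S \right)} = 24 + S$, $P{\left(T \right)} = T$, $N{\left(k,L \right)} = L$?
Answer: $- \frac{68674465905}{88813929848} \approx -0.77324$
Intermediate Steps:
$o = -130353126$ ($o = \left(-12192 - 14841\right) \left(4825 - 3\right) = \left(-27033\right) 4822 = -130353126$)
$E = -4088$ ($E = -8 + 4 \left(-4 + 14\right) \left(-102\right) = -8 + 4 \cdot 10 \left(-102\right) = -8 + 4 \left(-1020\right) = -8 - 4080 = -4088$)
$\frac{F{\left(-67,114 \right)}}{o} + \frac{3161}{E} = \frac{24 + 114}{-130353126} + \frac{3161}{-4088} = 138 \left(- \frac{1}{130353126}\right) + 3161 \left(- \frac{1}{4088}\right) = - \frac{23}{21725521} - \frac{3161}{4088} = - \frac{68674465905}{88813929848}$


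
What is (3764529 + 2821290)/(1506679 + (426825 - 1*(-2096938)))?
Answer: 6585819/4030442 ≈ 1.6340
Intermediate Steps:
(3764529 + 2821290)/(1506679 + (426825 - 1*(-2096938))) = 6585819/(1506679 + (426825 + 2096938)) = 6585819/(1506679 + 2523763) = 6585819/4030442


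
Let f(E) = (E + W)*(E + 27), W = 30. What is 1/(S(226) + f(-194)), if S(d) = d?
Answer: 1/27614 ≈ 3.6213e-5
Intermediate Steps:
f(E) = (27 + E)*(30 + E) (f(E) = (E + 30)*(E + 27) = (30 + E)*(27 + E) = (27 + E)*(30 + E))
1/(S(226) + f(-194)) = 1/(226 + (810 + (-194)**2 + 57*(-194))) = 1/(226 + (810 + 37636 - 11058)) = 1/(226 + 27388) = 1/27614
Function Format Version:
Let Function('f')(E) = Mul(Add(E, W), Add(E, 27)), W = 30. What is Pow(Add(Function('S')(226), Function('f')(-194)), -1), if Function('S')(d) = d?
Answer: Rational(1, 27614) ≈ 3.6213e-5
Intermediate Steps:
Function('f')(E) = Mul(Add(27, E), Add(30, E)) (Function('f')(E) = Mul(Add(E, 30), Add(E, 27)) = Mul(Add(30, E), Add(27, E)) = Mul(Add(27, E), Add(30, E)))
Pow(Add(Function('S')(226), Function('f')(-194)), -1) = Pow(Add(226, Add(810, Pow(-194, 2), Mul(57, -194))), -1) = Pow(Add(226, Add(810, 37636, -11058)), -1) = Pow(Add(226, 27388), -1) = Pow(27614, -1) = Rational(1, 27614)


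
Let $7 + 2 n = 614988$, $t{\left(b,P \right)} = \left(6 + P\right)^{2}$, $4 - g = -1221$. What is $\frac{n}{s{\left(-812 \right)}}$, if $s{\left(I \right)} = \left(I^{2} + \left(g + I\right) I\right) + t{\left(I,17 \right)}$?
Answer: $\frac{614981}{649034} \approx 0.94753$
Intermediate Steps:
$g = 1225$ ($g = 4 - -1221 = 4 + 1221 = 1225$)
$n = \frac{614981}{2}$ ($n = - \frac{7}{2} + \frac{1}{2} \cdot 614988 = - \frac{7}{2} + 307494 = \frac{614981}{2} \approx 3.0749 \cdot 10^{5}$)
$s{\left(I \right)} = 529 + I^{2} + I \left(1225 + I\right)$ ($s{\left(I \right)} = \left(I^{2} + \left(1225 + I\right) I\right) + \left(6 + 17\right)^{2} = \left(I^{2} + I \left(1225 + I\right)\right) + 23^{2} = \left(I^{2} + I \left(1225 + I\right)\right) + 529 = 529 + I^{2} + I \left(1225 + I\right)$)
$\frac{n}{s{\left(-812 \right)}} = \frac{614981}{2 \left(529 + 2 \left(-812\right)^{2} + 1225 \left(-812\right)\right)} = \frac{614981}{2 \left(529 + 2 \cdot 659344 - 994700\right)} = \frac{614981}{2 \left(529 + 1318688 - 994700\right)} = \frac{614981}{2 \cdot 324517} = \frac{614981}{2} \cdot \frac{1}{324517} = \frac{614981}{649034}$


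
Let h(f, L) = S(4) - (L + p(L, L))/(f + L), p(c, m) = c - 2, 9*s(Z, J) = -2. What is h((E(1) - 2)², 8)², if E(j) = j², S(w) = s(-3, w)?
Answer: 256/81 ≈ 3.1605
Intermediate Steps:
s(Z, J) = -2/9 (s(Z, J) = (⅑)*(-2) = -2/9)
S(w) = -2/9
p(c, m) = -2 + c
h(f, L) = -2/9 - (-2 + 2*L)/(L + f) (h(f, L) = -2/9 - (L + (-2 + L))/(f + L) = -2/9 - (-2 + 2*L)/(L + f))
h((E(1) - 2)², 8)² = (2*(9 - (1² - 2)² - 10*8)/(9*(8 + (1² - 2)²)))² = (2*(9 - (1 - 2)² - 80)/(9*(8 + (1 - 2)²)))² = (2*(9 - 1*(-1)² - 80)/(9*(8 + (-1)²)))² = (2*(9 - 1*1 - 80)/(9*(8 + 1)))² = ((2/9)*(9 - 1 - 80)/9)² = ((2/9)*(⅑)*(-72))² = (-16/9)² = 256/81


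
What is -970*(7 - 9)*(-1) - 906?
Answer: -2846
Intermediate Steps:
-970*(7 - 9)*(-1) - 906 = -(-1940)*(-1) - 906 = -970*2 - 906 = -1940 - 906 = -2846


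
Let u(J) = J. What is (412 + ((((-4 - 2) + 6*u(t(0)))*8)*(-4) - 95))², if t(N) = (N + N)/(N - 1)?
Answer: 259081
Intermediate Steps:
t(N) = 2*N/(-1 + N) (t(N) = (2*N)/(-1 + N) = 2*N/(-1 + N))
(412 + ((((-4 - 2) + 6*u(t(0)))*8)*(-4) - 95))² = (412 + ((((-4 - 2) + 6*(2*0/(-1 + 0)))*8)*(-4) - 95))² = (412 + (((-6 + 6*(2*0/(-1)))*8)*(-4) - 95))² = (412 + (((-6 + 6*(2*0*(-1)))*8)*(-4) - 95))² = (412 + (((-6 + 6*0)*8)*(-4) - 95))² = (412 + (((-6 + 0)*8)*(-4) - 95))² = (412 + (-6*8*(-4) - 95))² = (412 + (-48*(-4) - 95))² = (412 + (192 - 95))² = (412 + 97)² = 509² = 259081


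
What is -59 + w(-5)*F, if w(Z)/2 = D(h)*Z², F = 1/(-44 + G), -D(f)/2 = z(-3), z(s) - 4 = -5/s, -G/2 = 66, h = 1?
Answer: -7363/132 ≈ -55.780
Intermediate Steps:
G = -132 (G = -2*66 = -132)
z(s) = 4 - 5/s
D(f) = -34/3 (D(f) = -2*(4 - 5/(-3)) = -2*(4 - 5*(-⅓)) = -2*(4 + 5/3) = -2*17/3 = -34/3)
F = -1/176 (F = 1/(-44 - 132) = 1/(-176) = -1/176 ≈ -0.0056818)
w(Z) = -68*Z²/3 (w(Z) = 2*(-34*Z²/3) = -68*Z²/3)
-59 + w(-5)*F = -59 - 68/3*(-5)²*(-1/176) = -59 - 68/3*25*(-1/176) = -59 - 1700/3*(-1/176) = -59 + 425/132 = -7363/132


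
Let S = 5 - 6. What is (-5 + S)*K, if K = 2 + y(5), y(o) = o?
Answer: -42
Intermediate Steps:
S = -1
K = 7 (K = 2 + 5 = 7)
(-5 + S)*K = (-5 - 1)*7 = -6*7 = -42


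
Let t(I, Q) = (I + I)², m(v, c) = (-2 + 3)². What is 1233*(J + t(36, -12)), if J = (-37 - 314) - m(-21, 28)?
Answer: 5957856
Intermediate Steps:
m(v, c) = 1 (m(v, c) = 1² = 1)
J = -352 (J = (-37 - 314) - 1*1 = -351 - 1 = -352)
t(I, Q) = 4*I² (t(I, Q) = (2*I)² = 4*I²)
1233*(J + t(36, -12)) = 1233*(-352 + 4*36²) = 1233*(-352 + 4*1296) = 1233*(-352 + 5184) = 1233*4832 = 5957856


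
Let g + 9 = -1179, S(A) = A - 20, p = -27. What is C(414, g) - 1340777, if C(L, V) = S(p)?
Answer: -1340824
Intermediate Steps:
S(A) = -20 + A
g = -1188 (g = -9 - 1179 = -1188)
C(L, V) = -47 (C(L, V) = -20 - 27 = -47)
C(414, g) - 1340777 = -47 - 1340777 = -1340824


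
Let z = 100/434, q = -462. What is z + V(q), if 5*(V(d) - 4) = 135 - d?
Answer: 134139/1085 ≈ 123.63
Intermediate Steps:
V(d) = 31 - d/5 (V(d) = 4 + (135 - d)/5 = 4 + (27 - d/5) = 31 - d/5)
z = 50/217 (z = 100*(1/434) = 50/217 ≈ 0.23041)
z + V(q) = 50/217 + (31 - ⅕*(-462)) = 50/217 + (31 + 462/5) = 50/217 + 617/5 = 134139/1085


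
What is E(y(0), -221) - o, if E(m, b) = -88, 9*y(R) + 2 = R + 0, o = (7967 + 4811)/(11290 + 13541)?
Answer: -2197906/24831 ≈ -88.515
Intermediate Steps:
o = 12778/24831 ≈ 0.51460
y(R) = -2/9 + R/9 (y(R) = -2/9 + (R + 0)/9 = -2/9 + R/9)
E(y(0), -221) - o = -88 - 1*12778/24831 = -88 - 12778/24831 = -2197906/24831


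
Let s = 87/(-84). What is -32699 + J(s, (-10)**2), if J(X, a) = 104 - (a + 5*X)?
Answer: -915315/28 ≈ -32690.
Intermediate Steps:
s = -29/28 (s = 87*(-1/84) = -29/28 ≈ -1.0357)
J(X, a) = 104 - a - 5*X (J(X, a) = 104 + (-a - 5*X) = 104 - a - 5*X)
-32699 + J(s, (-10)**2) = -32699 + (104 - 1*(-10)**2 - 5*(-29/28)) = -32699 + (104 - 1*100 + 145/28) = -32699 + (104 - 100 + 145/28) = -32699 + 257/28 = -915315/28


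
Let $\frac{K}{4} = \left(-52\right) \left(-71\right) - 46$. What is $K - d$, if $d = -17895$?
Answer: $32479$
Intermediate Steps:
$K = 14584$ ($K = 4 \left(\left(-52\right) \left(-71\right) - 46\right) = 4 \left(3692 - 46\right) = 4 \cdot 3646 = 14584$)
$K - d = 14584 - -17895 = 14584 + 17895 = 32479$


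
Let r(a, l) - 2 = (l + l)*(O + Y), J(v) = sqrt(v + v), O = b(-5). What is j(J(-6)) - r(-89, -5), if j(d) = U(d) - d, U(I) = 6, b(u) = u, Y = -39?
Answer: -436 - 2*I*sqrt(3) ≈ -436.0 - 3.4641*I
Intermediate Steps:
O = -5
J(v) = sqrt(2)*sqrt(v) (J(v) = sqrt(2*v) = sqrt(2)*sqrt(v))
j(d) = 6 - d
r(a, l) = 2 - 88*l (r(a, l) = 2 + (l + l)*(-5 - 39) = 2 + (2*l)*(-44) = 2 - 88*l)
j(J(-6)) - r(-89, -5) = (6 - sqrt(2)*sqrt(-6)) - (2 - 88*(-5)) = (6 - sqrt(2)*I*sqrt(6)) - (2 + 440) = (6 - 2*I*sqrt(3)) - 1*442 = (6 - 2*I*sqrt(3)) - 442 = -436 - 2*I*sqrt(3)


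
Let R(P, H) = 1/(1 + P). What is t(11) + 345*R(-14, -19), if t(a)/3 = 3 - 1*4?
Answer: -384/13 ≈ -29.538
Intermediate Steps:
t(a) = -3 (t(a) = 3*(3 - 1*4) = 3*(3 - 4) = 3*(-1) = -3)
t(11) + 345*R(-14, -19) = -3 + 345/(1 - 14) = -3 + 345/(-13) = -3 + 345*(-1/13) = -3 - 345/13 = -384/13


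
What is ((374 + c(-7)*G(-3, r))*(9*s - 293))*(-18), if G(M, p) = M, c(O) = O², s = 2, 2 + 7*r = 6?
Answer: 1123650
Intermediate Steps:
r = 4/7 (r = -2/7 + (⅐)*6 = -2/7 + 6/7 = 4/7 ≈ 0.57143)
((374 + c(-7)*G(-3, r))*(9*s - 293))*(-18) = ((374 + (-7)²*(-3))*(9*2 - 293))*(-18) = ((374 + 49*(-3))*(18 - 293))*(-18) = ((374 - 147)*(-275))*(-18) = (227*(-275))*(-18) = -62425*(-18) = 1123650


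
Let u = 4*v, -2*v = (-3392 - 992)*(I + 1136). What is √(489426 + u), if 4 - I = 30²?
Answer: 3*√288194 ≈ 1610.5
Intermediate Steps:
I = -896 (I = 4 - 1*30² = 4 - 1*900 = 4 - 900 = -896)
v = 526080 (v = -(-3392 - 992)*(-896 + 1136)/2 = -(-2192)*240 = -½*(-1052160) = 526080)
u = 2104320 (u = 4*526080 = 2104320)
√(489426 + u) = √(489426 + 2104320) = √2593746 = 3*√288194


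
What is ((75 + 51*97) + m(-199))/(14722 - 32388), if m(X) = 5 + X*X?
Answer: -22314/8833 ≈ -2.5262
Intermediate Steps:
m(X) = 5 + X²
((75 + 51*97) + m(-199))/(14722 - 32388) = ((75 + 51*97) + (5 + (-199)²))/(14722 - 32388) = ((75 + 4947) + (5 + 39601))/(-17666) = (5022 + 39606)*(-1/17666) = 44628*(-1/17666) = -22314/8833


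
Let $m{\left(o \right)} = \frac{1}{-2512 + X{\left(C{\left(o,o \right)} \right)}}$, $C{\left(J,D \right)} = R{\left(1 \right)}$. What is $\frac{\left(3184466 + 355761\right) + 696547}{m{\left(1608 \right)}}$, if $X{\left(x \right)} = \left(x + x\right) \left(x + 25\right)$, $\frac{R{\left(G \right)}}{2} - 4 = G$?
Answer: $-7677034488$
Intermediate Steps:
$R{\left(G \right)} = 8 + 2 G$
$C{\left(J,D \right)} = 10$ ($C{\left(J,D \right)} = 8 + 2 \cdot 1 = 8 + 2 = 10$)
$X{\left(x \right)} = 2 x \left(25 + x\right)$
$m{\left(o \right)} = - \frac{1}{1812}$ ($m{\left(o \right)} = \frac{1}{-2512 + 2 \cdot 10 \left(25 + 10\right)} = \frac{1}{-2512 + 2 \cdot 10 \cdot 35} = \frac{1}{-2512 + 700} = \frac{1}{-1812} = - \frac{1}{1812}$)
$\frac{\left(3184466 + 355761\right) + 696547}{m{\left(1608 \right)}} = \frac{\left(3184466 + 355761\right) + 696547}{- \frac{1}{1812}} = \left(3540227 + 696547\right) \left(-1812\right) = 4236774 \left(-1812\right) = -7677034488$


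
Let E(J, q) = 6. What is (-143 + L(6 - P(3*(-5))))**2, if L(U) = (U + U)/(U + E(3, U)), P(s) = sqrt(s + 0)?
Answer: 3*(53392*sqrt(15) + 289489*I)/(8*sqrt(15) + 43*I) ≈ 20137.0 + 82.958*I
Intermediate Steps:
P(s) = sqrt(s)
L(U) = 2*U/(6 + U) (L(U) = (U + U)/(U + 6) = (2*U)/(6 + U) = 2*U/(6 + U))
(-143 + L(6 - P(3*(-5))))**2 = (-143 + 2*(6 - sqrt(3*(-5)))/(6 + (6 - sqrt(3*(-5)))))**2 = (-143 + 2*(6 - sqrt(-15))/(6 + (6 - sqrt(-15))))**2 = (-143 + 2*(6 - I*sqrt(15))/(6 + (6 - I*sqrt(15))))**2 = (-143 + 2*(6 - I*sqrt(15))/(12 - I*sqrt(15)))**2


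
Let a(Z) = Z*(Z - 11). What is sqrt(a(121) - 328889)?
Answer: I*sqrt(315579) ≈ 561.76*I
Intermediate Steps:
a(Z) = Z*(-11 + Z)
sqrt(a(121) - 328889) = sqrt(121*(-11 + 121) - 328889) = sqrt(121*110 - 328889) = sqrt(13310 - 328889) = sqrt(-315579) = I*sqrt(315579)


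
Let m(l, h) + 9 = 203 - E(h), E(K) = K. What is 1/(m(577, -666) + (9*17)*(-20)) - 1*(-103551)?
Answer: 227812199/2200 ≈ 1.0355e+5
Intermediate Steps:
m(l, h) = 194 - h (m(l, h) = -9 + (203 - h) = 194 - h)
1/(m(577, -666) + (9*17)*(-20)) - 1*(-103551) = 1/((194 - 1*(-666)) + (9*17)*(-20)) - 1*(-103551) = 1/((194 + 666) + 153*(-20)) + 103551 = 1/(860 - 3060) + 103551 = 1/(-2200) + 103551 = -1/2200 + 103551 = 227812199/2200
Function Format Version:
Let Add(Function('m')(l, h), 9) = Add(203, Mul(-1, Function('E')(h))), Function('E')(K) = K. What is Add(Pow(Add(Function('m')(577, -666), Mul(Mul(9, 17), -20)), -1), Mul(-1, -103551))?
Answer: Rational(227812199, 2200) ≈ 1.0355e+5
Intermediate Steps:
Function('m')(l, h) = Add(194, Mul(-1, h)) (Function('m')(l, h) = Add(-9, Add(203, Mul(-1, h))) = Add(194, Mul(-1, h)))
Add(Pow(Add(Function('m')(577, -666), Mul(Mul(9, 17), -20)), -1), Mul(-1, -103551)) = Add(Pow(Add(Add(194, Mul(-1, -666)), Mul(Mul(9, 17), -20)), -1), Mul(-1, -103551)) = Add(Pow(Add(Add(194, 666), Mul(153, -20)), -1), 103551) = Add(Pow(Add(860, -3060), -1), 103551) = Add(Pow(-2200, -1), 103551) = Add(Rational(-1, 2200), 103551) = Rational(227812199, 2200)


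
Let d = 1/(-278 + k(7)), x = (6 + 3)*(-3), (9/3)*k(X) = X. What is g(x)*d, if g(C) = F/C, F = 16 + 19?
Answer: 35/7443 ≈ 0.0047024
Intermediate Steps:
k(X) = X/3
F = 35
x = -27 (x = 9*(-3) = -27)
g(C) = 35/C
d = -3/827 (d = 1/(-278 + (⅓)*7) = 1/(-278 + 7/3) = 1/(-827/3) = -3/827 ≈ -0.0036276)
g(x)*d = (35/(-27))*(-3/827) = (35*(-1/27))*(-3/827) = -35/27*(-3/827) = 35/7443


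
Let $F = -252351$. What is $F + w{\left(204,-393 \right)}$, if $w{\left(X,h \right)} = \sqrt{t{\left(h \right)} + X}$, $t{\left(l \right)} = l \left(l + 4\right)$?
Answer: $-252351 + 3 \sqrt{17009} \approx -2.5196 \cdot 10^{5}$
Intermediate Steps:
$t{\left(l \right)} = l \left(4 + l\right)$
$w{\left(X,h \right)} = \sqrt{X + h \left(4 + h\right)}$ ($w{\left(X,h \right)} = \sqrt{h \left(4 + h\right) + X} = \sqrt{X + h \left(4 + h\right)}$)
$F + w{\left(204,-393 \right)} = -252351 + \sqrt{204 - 393 \left(4 - 393\right)} = -252351 + \sqrt{204 - -152877} = -252351 + \sqrt{204 + 152877} = -252351 + \sqrt{153081} = -252351 + 3 \sqrt{17009}$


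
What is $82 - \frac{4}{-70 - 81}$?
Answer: $\frac{12386}{151} \approx 82.026$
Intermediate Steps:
$82 - \frac{4}{-70 - 81} = 82 - \frac{4}{-151} = 82 - - \frac{4}{151} = 82 + \frac{4}{151} = \frac{12386}{151}$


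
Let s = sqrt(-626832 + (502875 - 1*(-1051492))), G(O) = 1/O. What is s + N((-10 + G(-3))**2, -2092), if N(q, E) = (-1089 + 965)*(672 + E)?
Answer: 176080 + sqrt(927535) ≈ 1.7704e+5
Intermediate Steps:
s = sqrt(927535) (s = sqrt(-626832 + (502875 + 1051492)) = sqrt(-626832 + 1554367) = sqrt(927535) ≈ 963.09)
N(q, E) = -83328 - 124*E (N(q, E) = -124*(672 + E) = -83328 - 124*E)
s + N((-10 + G(-3))**2, -2092) = sqrt(927535) + (-83328 - 124*(-2092)) = sqrt(927535) + (-83328 + 259408) = sqrt(927535) + 176080 = 176080 + sqrt(927535)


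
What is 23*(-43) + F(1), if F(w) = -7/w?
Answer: -996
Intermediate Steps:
23*(-43) + F(1) = 23*(-43) - 7/1 = -989 - 7*1 = -989 - 7 = -996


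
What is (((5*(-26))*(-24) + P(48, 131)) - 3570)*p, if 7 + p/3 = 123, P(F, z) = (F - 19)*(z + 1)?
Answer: 1175544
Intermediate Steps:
P(F, z) = (1 + z)*(-19 + F) (P(F, z) = (-19 + F)*(1 + z) = (1 + z)*(-19 + F))
p = 348 (p = -21 + 3*123 = -21 + 369 = 348)
(((5*(-26))*(-24) + P(48, 131)) - 3570)*p = (((5*(-26))*(-24) + (-19 + 48 - 19*131 + 48*131)) - 3570)*348 = ((-130*(-24) + (-19 + 48 - 2489 + 6288)) - 3570)*348 = ((3120 + 3828) - 3570)*348 = (6948 - 3570)*348 = 3378*348 = 1175544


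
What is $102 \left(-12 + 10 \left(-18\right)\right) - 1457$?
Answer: $-21041$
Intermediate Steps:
$102 \left(-12 + 10 \left(-18\right)\right) - 1457 = 102 \left(-12 - 180\right) - 1457 = 102 \left(-192\right) - 1457 = -19584 - 1457 = -21041$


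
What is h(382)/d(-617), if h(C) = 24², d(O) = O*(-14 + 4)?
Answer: 288/3085 ≈ 0.093355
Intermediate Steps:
d(O) = -10*O (d(O) = O*(-10) = -10*O)
h(C) = 576
h(382)/d(-617) = 576/((-10*(-617))) = 576/6170 = 576*(1/6170) = 288/3085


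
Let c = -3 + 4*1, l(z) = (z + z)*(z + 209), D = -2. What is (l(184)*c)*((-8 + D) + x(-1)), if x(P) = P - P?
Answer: -1446240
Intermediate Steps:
x(P) = 0
l(z) = 2*z*(209 + z) (l(z) = (2*z)*(209 + z) = 2*z*(209 + z))
c = 1 (c = -3 + 4 = 1)
(l(184)*c)*((-8 + D) + x(-1)) = ((2*184*(209 + 184))*1)*((-8 - 2) + 0) = ((2*184*393)*1)*(-10 + 0) = (144624*1)*(-10) = 144624*(-10) = -1446240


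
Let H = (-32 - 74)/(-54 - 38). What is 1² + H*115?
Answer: 267/2 ≈ 133.50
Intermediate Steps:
H = 53/46 (H = -106/(-92) = -106*(-1/92) = 53/46 ≈ 1.1522)
1² + H*115 = 1² + (53/46)*115 = 1 + 265/2 = 267/2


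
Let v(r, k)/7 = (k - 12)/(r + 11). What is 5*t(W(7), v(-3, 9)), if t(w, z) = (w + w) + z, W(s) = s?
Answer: 455/8 ≈ 56.875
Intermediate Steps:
v(r, k) = 7*(-12 + k)/(11 + r) (v(r, k) = 7*((k - 12)/(r + 11)) = 7*((-12 + k)/(11 + r)) = 7*(-12 + k)/(11 + r))
t(w, z) = z + 2*w (t(w, z) = 2*w + z = z + 2*w)
5*t(W(7), v(-3, 9)) = 5*(7*(-12 + 9)/(11 - 3) + 2*7) = 5*(7*(-3)/8 + 14) = 5*(7*(1/8)*(-3) + 14) = 5*(-21/8 + 14) = 5*(91/8) = 455/8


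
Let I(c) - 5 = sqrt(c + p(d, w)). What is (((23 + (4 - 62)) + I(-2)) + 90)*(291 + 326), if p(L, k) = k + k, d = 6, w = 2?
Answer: 37020 + 617*sqrt(2) ≈ 37893.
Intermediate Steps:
p(L, k) = 2*k
I(c) = 5 + sqrt(4 + c) (I(c) = 5 + sqrt(c + 2*2) = 5 + sqrt(c + 4) = 5 + sqrt(4 + c))
(((23 + (4 - 62)) + I(-2)) + 90)*(291 + 326) = (((23 + (4 - 62)) + (5 + sqrt(4 - 2))) + 90)*(291 + 326) = (((23 - 58) + (5 + sqrt(2))) + 90)*617 = ((-35 + (5 + sqrt(2))) + 90)*617 = ((-30 + sqrt(2)) + 90)*617 = (60 + sqrt(2))*617 = 37020 + 617*sqrt(2)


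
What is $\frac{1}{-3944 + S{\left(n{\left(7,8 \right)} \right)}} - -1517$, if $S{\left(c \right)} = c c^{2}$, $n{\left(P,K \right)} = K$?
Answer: $\frac{5206343}{3432} \approx 1517.0$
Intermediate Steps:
$S{\left(c \right)} = c^{3}$
$\frac{1}{-3944 + S{\left(n{\left(7,8 \right)} \right)}} - -1517 = \frac{1}{-3944 + 8^{3}} - -1517 = \frac{1}{-3944 + 512} + 1517 = \frac{1}{-3432} + 1517 = - \frac{1}{3432} + 1517 = \frac{5206343}{3432}$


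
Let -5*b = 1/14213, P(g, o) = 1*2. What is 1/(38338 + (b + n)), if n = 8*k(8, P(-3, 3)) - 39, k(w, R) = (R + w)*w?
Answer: 71065/2767200034 ≈ 2.5681e-5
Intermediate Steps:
P(g, o) = 2
k(w, R) = w*(R + w)
b = -1/71065 (b = -⅕/14213 = -⅕*1/14213 = -1/71065 ≈ -1.4072e-5)
n = 601 (n = 8*(8*(2 + 8)) - 39 = 8*(8*10) - 39 = 8*80 - 39 = 640 - 39 = 601)
1/(38338 + (b + n)) = 1/(38338 + (-1/71065 + 601)) = 1/(38338 + 42710064/71065) = 1/(2767200034/71065) = 71065/2767200034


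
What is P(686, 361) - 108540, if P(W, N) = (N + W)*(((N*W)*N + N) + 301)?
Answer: 93602600256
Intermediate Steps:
P(W, N) = (N + W)*(301 + N + W*N²) (P(W, N) = (N + W)*((W*N² + N) + 301) = (N + W)*((N + W*N²) + 301) = (N + W)*(301 + N + W*N²))
P(686, 361) - 108540 = (361² + 301*361 + 301*686 + 361*686 + 686*361³ + 361²*686²) - 108540 = (130321 + 108661 + 206486 + 247646 + 686*47045881 + 130321*470596) - 108540 = (130321 + 108661 + 206486 + 247646 + 32273474366 + 61328541316) - 108540 = 93602708796 - 108540 = 93602600256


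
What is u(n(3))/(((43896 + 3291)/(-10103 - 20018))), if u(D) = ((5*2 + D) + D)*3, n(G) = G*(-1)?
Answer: -17212/2247 ≈ -7.6600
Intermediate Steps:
n(G) = -G
u(D) = 30 + 6*D (u(D) = ((10 + D) + D)*3 = (10 + 2*D)*3 = 30 + 6*D)
u(n(3))/(((43896 + 3291)/(-10103 - 20018))) = (30 + 6*(-1*3))/(((43896 + 3291)/(-10103 - 20018))) = (30 + 6*(-3))/((47187/(-30121))) = (30 - 18)/((47187*(-1/30121))) = 12/(-6741/4303) = 12*(-4303/6741) = -17212/2247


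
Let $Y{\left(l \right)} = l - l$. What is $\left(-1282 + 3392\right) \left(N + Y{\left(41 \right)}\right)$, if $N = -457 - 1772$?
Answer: $-4703190$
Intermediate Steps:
$Y{\left(l \right)} = 0$
$N = -2229$
$\left(-1282 + 3392\right) \left(N + Y{\left(41 \right)}\right) = \left(-1282 + 3392\right) \left(-2229 + 0\right) = 2110 \left(-2229\right) = -4703190$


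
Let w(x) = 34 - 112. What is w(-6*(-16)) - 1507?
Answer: -1585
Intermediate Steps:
w(x) = -78
w(-6*(-16)) - 1507 = -78 - 1507 = -1585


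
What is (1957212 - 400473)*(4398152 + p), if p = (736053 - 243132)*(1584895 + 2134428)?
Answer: 2854026913251119265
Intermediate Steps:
p = 1833332412483 (p = 492921*3719323 = 1833332412483)
(1957212 - 400473)*(4398152 + p) = (1957212 - 400473)*(4398152 + 1833332412483) = 1556739*1833336810635 = 2854026913251119265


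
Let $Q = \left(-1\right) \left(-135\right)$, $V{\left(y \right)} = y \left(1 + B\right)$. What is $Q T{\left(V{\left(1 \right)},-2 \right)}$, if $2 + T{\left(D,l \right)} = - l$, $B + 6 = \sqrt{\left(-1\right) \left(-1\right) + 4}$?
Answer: $0$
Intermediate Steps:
$B = -6 + \sqrt{5}$ ($B = -6 + \sqrt{\left(-1\right) \left(-1\right) + 4} = -6 + \sqrt{1 + 4} = -6 + \sqrt{5} \approx -3.7639$)
$V{\left(y \right)} = y \left(-5 + \sqrt{5}\right)$ ($V{\left(y \right)} = y \left(1 - \left(6 - \sqrt{5}\right)\right) = y \left(-5 + \sqrt{5}\right)$)
$T{\left(D,l \right)} = -2 - l$
$Q = 135$
$Q T{\left(V{\left(1 \right)},-2 \right)} = 135 \left(-2 - -2\right) = 135 \left(-2 + 2\right) = 135 \cdot 0 = 0$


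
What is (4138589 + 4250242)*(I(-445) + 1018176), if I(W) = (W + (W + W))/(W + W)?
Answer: 17082637951005/2 ≈ 8.5413e+12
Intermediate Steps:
I(W) = 3/2 (I(W) = (W + 2*W)/((2*W)) = (3*W)*(1/(2*W)) = 3/2)
(4138589 + 4250242)*(I(-445) + 1018176) = (4138589 + 4250242)*(3/2 + 1018176) = 8388831*(2036355/2) = 17082637951005/2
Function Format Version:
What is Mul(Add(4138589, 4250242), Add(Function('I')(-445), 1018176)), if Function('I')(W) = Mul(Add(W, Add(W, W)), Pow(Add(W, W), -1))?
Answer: Rational(17082637951005, 2) ≈ 8.5413e+12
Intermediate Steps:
Function('I')(W) = Rational(3, 2) (Function('I')(W) = Mul(Add(W, Mul(2, W)), Pow(Mul(2, W), -1)) = Mul(Mul(3, W), Mul(Rational(1, 2), Pow(W, -1))) = Rational(3, 2))
Mul(Add(4138589, 4250242), Add(Function('I')(-445), 1018176)) = Mul(Add(4138589, 4250242), Add(Rational(3, 2), 1018176)) = Mul(8388831, Rational(2036355, 2)) = Rational(17082637951005, 2)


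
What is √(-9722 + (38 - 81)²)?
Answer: I*√7873 ≈ 88.73*I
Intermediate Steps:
√(-9722 + (38 - 81)²) = √(-9722 + (-43)²) = √(-9722 + 1849) = √(-7873) = I*√7873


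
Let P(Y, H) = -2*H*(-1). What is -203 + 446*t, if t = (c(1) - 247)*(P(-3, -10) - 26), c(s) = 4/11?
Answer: 55657675/11 ≈ 5.0598e+6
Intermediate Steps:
P(Y, H) = 2*H
c(s) = 4/11 (c(s) = 4*(1/11) = 4/11)
t = 124798/11 (t = (4/11 - 247)*(2*(-10) - 26) = -2713*(-20 - 26)/11 = -2713/11*(-46) = 124798/11 ≈ 11345.)
-203 + 446*t = -203 + 446*(124798/11) = -203 + 55659908/11 = 55657675/11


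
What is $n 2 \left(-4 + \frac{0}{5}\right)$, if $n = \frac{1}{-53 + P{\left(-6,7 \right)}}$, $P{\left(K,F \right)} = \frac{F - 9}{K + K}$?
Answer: $\frac{48}{317} \approx 0.15142$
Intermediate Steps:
$P{\left(K,F \right)} = \frac{-9 + F}{2 K}$
$n = - \frac{6}{317}$ ($n = \frac{1}{-53 + \frac{-9 + 7}{2 \left(-6\right)}} = \frac{1}{-53 + \frac{1}{2} \left(- \frac{1}{6}\right) \left(-2\right)} = \frac{1}{-53 + \frac{1}{6}} = \frac{1}{- \frac{317}{6}} = - \frac{6}{317} \approx -0.018927$)
$n 2 \left(-4 + \frac{0}{5}\right) = - \frac{6 \cdot 2 \left(-4 + \frac{0}{5}\right)}{317} = - \frac{6 \cdot 2 \left(-4 + 0 \cdot \frac{1}{5}\right)}{317} = - \frac{6 \cdot 2 \left(-4 + 0\right)}{317} = - \frac{6 \cdot 2 \left(-4\right)}{317} = \left(- \frac{6}{317}\right) \left(-8\right) = \frac{48}{317}$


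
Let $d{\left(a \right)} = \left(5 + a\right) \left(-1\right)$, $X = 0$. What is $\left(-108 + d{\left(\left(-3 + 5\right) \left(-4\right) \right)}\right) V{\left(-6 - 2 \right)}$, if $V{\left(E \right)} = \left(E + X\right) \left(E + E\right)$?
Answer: $-13440$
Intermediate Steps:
$d{\left(a \right)} = -5 - a$
$V{\left(E \right)} = 2 E^{2}$ ($V{\left(E \right)} = \left(E + 0\right) \left(E + E\right) = E 2 E = 2 E^{2}$)
$\left(-108 + d{\left(\left(-3 + 5\right) \left(-4\right) \right)}\right) V{\left(-6 - 2 \right)} = \left(-108 - \left(5 + \left(-3 + 5\right) \left(-4\right)\right)\right) 2 \left(-6 - 2\right)^{2} = \left(-108 - \left(5 + 2 \left(-4\right)\right)\right) 2 \left(-6 - 2\right)^{2} = \left(-108 - -3\right) 2 \left(-8\right)^{2} = \left(-108 + \left(-5 + 8\right)\right) 2 \cdot 64 = \left(-108 + 3\right) 128 = \left(-105\right) 128 = -13440$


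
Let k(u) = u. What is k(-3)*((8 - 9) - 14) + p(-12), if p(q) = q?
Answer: 33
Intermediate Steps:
k(-3)*((8 - 9) - 14) + p(-12) = -3*((8 - 9) - 14) - 12 = -3*(-1 - 14) - 12 = -3*(-15) - 12 = 45 - 12 = 33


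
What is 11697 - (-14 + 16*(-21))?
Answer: 12047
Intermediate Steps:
11697 - (-14 + 16*(-21)) = 11697 - (-14 - 336) = 11697 - 1*(-350) = 11697 + 350 = 12047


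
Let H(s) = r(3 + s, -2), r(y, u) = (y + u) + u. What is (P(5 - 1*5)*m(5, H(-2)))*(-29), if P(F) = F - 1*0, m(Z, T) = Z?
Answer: 0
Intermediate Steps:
r(y, u) = y + 2*u (r(y, u) = (u + y) + u = y + 2*u)
H(s) = -1 + s (H(s) = (3 + s) + 2*(-2) = (3 + s) - 4 = -1 + s)
P(F) = F (P(F) = F + 0 = F)
(P(5 - 1*5)*m(5, H(-2)))*(-29) = ((5 - 1*5)*5)*(-29) = ((5 - 5)*5)*(-29) = (0*5)*(-29) = 0*(-29) = 0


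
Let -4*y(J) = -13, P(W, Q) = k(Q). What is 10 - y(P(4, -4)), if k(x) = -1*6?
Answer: 27/4 ≈ 6.7500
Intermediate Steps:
k(x) = -6
P(W, Q) = -6
y(J) = 13/4 (y(J) = -¼*(-13) = 13/4)
10 - y(P(4, -4)) = 10 - 1*13/4 = 10 - 13/4 = 27/4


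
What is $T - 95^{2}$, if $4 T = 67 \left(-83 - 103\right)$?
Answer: $- \frac{24281}{2} \approx -12141.0$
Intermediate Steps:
$T = - \frac{6231}{2}$ ($T = \frac{67 \left(-83 - 103\right)}{4} = \frac{67 \left(-186\right)}{4} = \frac{1}{4} \left(-12462\right) = - \frac{6231}{2} \approx -3115.5$)
$T - 95^{2} = - \frac{6231}{2} - 95^{2} = - \frac{6231}{2} - 9025 = - \frac{24281}{2}$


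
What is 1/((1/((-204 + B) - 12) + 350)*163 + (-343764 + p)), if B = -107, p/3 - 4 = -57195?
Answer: -323/148026864 ≈ -2.1820e-6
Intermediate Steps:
p = -171573 (p = 12 + 3*(-57195) = 12 - 171585 = -171573)
1/((1/((-204 + B) - 12) + 350)*163 + (-343764 + p)) = 1/((1/((-204 - 107) - 12) + 350)*163 + (-343764 - 171573)) = 1/((1/(-311 - 12) + 350)*163 - 515337) = 1/((1/(-323) + 350)*163 - 515337) = 1/((-1/323 + 350)*163 - 515337) = 1/((113049/323)*163 - 515337) = 1/(18426987/323 - 515337) = 1/(-148026864/323) = -323/148026864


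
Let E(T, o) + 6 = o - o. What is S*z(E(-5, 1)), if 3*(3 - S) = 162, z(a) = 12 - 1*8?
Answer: -204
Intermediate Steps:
E(T, o) = -6 (E(T, o) = -6 + (o - o) = -6 + 0 = -6)
z(a) = 4 (z(a) = 12 - 8 = 4)
S = -51 (S = 3 - ⅓*162 = 3 - 54 = -51)
S*z(E(-5, 1)) = -51*4 = -204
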